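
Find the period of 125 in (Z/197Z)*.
196

197 is prime, so ord(125) divides φ(197) = 196.
Divisors of 196: 1, 2, 4, 7, 14, 28, 49, 98, 196.
Repeated squaring: 125^1 ≡ 125, 125^2 ≡ 62, 125^4 ≡ 101, 125^8 ≡ 154, 125^16 ≡ 76, 125^32 ≡ 63, 125^64 ≡ 29, 125^128 ≡ 53 (mod 197).
Test 125^d mod 197 for each divisor d in increasing order:
125^1 ≡ 125
125^2 ≡ 62
125^4 ≡ 101
125^7 = 125^4·125^2·125^1 ≡ 69
125^14 = 125^8·125^4·125^2 ≡ 33
125^28 = 125^16·125^8·125^4 ≡ 104
125^49 = 125^32·125^16·125^1 ≡ 14
125^98 = 125^64·125^32·125^2 ≡ 196
125^196 = 125^128·125^64·125^4 ≡ 1  ← first divisor giving 1
The order is 196.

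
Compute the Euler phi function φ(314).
156

314 = 2 × 157
φ(n) = n × ∏(1 - 1/p) for each prime p dividing n
φ(314) = 314 × (1 - 1/2) × (1 - 1/157) = 156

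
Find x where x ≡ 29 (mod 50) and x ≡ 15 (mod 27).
879

Using Chinese Remainder Theorem:
M = 50 × 27 = 1350
M1 = 27, M2 = 50
y1 = 27^(-1) mod 50 = 13
y2 = 50^(-1) mod 27 = 20
x = (29×27×13 + 15×50×20) mod 1350 = 879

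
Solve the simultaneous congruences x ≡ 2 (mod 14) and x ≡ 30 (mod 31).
30

Using Chinese Remainder Theorem:
M = 14 × 31 = 434
M1 = 31, M2 = 14
y1 = 31^(-1) mod 14 = 5
y2 = 14^(-1) mod 31 = 20
x = (2×31×5 + 30×14×20) mod 434 = 30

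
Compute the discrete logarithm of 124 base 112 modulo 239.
100

Baby-step giant-step with step n = ⌈√239⌉ = 16.
Baby steps 112^j mod 239 (j:value) for j=0..15: 0:1, 1:112, 2:116, 3:86, 4:72, 5:177, 6:226, 7:217, 8:165, 9:77, 10:20, 11:89, 12:169, 13:47, 14:6, 15:194.
Giant-step multiplier: 112^(-16) ≡ 112^(238-16) = 112^222 ≡ 91 (mod 239).
Giant steps γ_i = 124·91^i mod 239: γ_0=124, γ_1=51, γ_2=100, γ_3=18, γ_4=204, γ_5=161, γ_6=72 (in table at j=4).
x = i·n + j = 6·16 + 4 = 100.
Check: 112^100 ≡ 124 (mod 239).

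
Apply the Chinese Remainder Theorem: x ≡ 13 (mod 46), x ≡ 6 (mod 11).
105

Using Chinese Remainder Theorem:
M = 46 × 11 = 506
M1 = 11, M2 = 46
y1 = 11^(-1) mod 46 = 21
y2 = 46^(-1) mod 11 = 6
x = (13×11×21 + 6×46×6) mod 506 = 105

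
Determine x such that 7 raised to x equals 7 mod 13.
1

Baby-step giant-step with step n = ⌈√13⌉ = 4.
Baby steps 7^j mod 13 (j:value) for j=0..3: 0:1, 1:7, 2:10, 3:5.
h = 7 is already in the table at j=1, so x = 1.
Check: 7^1 ≡ 7 (mod 13).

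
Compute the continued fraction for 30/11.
[2; 1, 2, 1, 2]

Euclidean algorithm steps:
30 = 2 × 11 + 8
11 = 1 × 8 + 3
8 = 2 × 3 + 2
3 = 1 × 2 + 1
2 = 2 × 1 + 0
Continued fraction: [2; 1, 2, 1, 2]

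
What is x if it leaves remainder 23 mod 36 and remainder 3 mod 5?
23

Using Chinese Remainder Theorem:
M = 36 × 5 = 180
M1 = 5, M2 = 36
y1 = 5^(-1) mod 36 = 29
y2 = 36^(-1) mod 5 = 1
x = (23×5×29 + 3×36×1) mod 180 = 23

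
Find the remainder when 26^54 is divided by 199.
114

Repeated squaring. Binary of 54 = 110110.
26^1 ≡ 26 (mod 199); 26^2 ≡ 79 (mod 199); 26^4 ≡ 72 (mod 199); 26^8 ≡ 10 (mod 199); 26^16 ≡ 100 (mod 199); 26^32 ≡ 50 (mod 199)
26^54 = 26^2 × 26^4 × 26^16 × 26^32 ≡ 114 (mod 199)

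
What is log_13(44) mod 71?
37

Baby-step giant-step with step n = ⌈√71⌉ = 9.
Baby steps 13^j mod 71 (j:value) for j=0..8: 0:1, 1:13, 2:27, 3:67, 4:19, 5:34, 6:16, 7:66, 8:6.
Giant-step multiplier: 13^(-9) ≡ 13^(70-9) = 13^61 ≡ 61 (mod 71).
Giant steps γ_i = 44·61^i mod 71: γ_0=44, γ_1=57, γ_2=69, γ_3=20, γ_4=13 (in table at j=1).
x = i·n + j = 4·9 + 1 = 37.
Check: 13^37 ≡ 44 (mod 71).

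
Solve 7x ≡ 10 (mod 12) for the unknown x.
x ≡ 10 (mod 12)

gcd(7, 12) = 1, which divides 10, so solutions exist.
Find 7^(-1) mod 12 by the extended Euclidean algorithm:
12 = 1 × 7 + 5  ⟹  5 = (1)·12 + (-1)·7
7 = 1 × 5 + 2  ⟹  2 = (-1)·12 + (2)·7
5 = 2 × 2 + 1  ⟹  1 = (3)·12 + (-5)·7
So (-5)·7 ≡ 1 (mod 12), i.e. 7^(-1) ≡ -5 ≡ 7 (mod 12).
x ≡ 7 × 10 = 70 ≡ 10 (mod 12).
Check: 7 × 10 = 70 ≡ 10 (mod 12).
Unique solution: x ≡ 10 (mod 12)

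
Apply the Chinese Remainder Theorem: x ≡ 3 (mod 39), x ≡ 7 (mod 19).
159

Using Chinese Remainder Theorem:
M = 39 × 19 = 741
M1 = 19, M2 = 39
y1 = 19^(-1) mod 39 = 37
y2 = 39^(-1) mod 19 = 1
x = (3×19×37 + 7×39×1) mod 741 = 159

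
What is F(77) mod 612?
5

Matrix identity: Q^n = [[F_(n+1), F_n], [F_n, F_(n-1)]] with Q = [[1,1],[1,0]].
n = 77 = 1001101₂. Square-and-multiply, entries mod 612:
Q^1 = [[1,1],[1,0]]
Q^2 = (Q^1)² = [[2,1],[1,1]]
Q^4 = (Q^2)² = [[5,3],[3,2]]
Q^9 = (Q^4)²·Q = [[55,34],[34,21]]
Q^19 = (Q^9)²·Q = [[33,509],[509,136]]
Q^38 = (Q^19)² = [[70,341],[341,341]]
Q^77 = (Q^38)²·Q = [[8,5],[5,3]]
F_77 mod 612 = Q^77[0][1] = 5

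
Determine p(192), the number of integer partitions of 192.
1987276856363

p(n) counts ways to write n as a sum of positive integers (order ignored).
Euler's pentagonal recurrence: p(k) = p(k-1) + p(k-2) - p(k-5) - p(k-7) + p(k-12) + p(k-15) - ... (offsets j(3j∓1)/2, signs ++--, p(0)=1, p(<0)=0).
DP table for k = 0..191: p(0)=1, p(1)=1, p(2)=2, p(3)=3, p(4)=5, p(5)=7, p(6)=11, p(7)=15, p(8)=22, p(9)=30, p(10)=42, p(11)=56, p(12)=77, p(13)=101, p(14)=135, p(15)=176, p(16)=231, p(17)=297, p(18)=385, p(19)=490, p(20)=627, p(21)=792, p(22)=1002, p(23)=1255, p(24)=1575, p(25)=1958, p(26)=2436, p(27)=3010, p(28)=3718, p(29)=4565, p(30)=5604, p(31)=6842, p(32)=8349, p(33)=10143, p(34)=12310, p(35)=14883, p(36)=17977, p(37)=21637, p(38)=26015, p(39)=31185, p(40)=37338, p(41)=44583, p(42)=53174, p(43)=63261, p(44)=75175, p(45)=89134, p(46)=105558, p(47)=124754, p(48)=147273, p(49)=173525, p(50)=204226, p(51)=239943, p(52)=281589, p(53)=329931, p(54)=386155, p(55)=451276, p(56)=526823, p(57)=614154, p(58)=715220, p(59)=831820, p(60)=966467, p(61)=1121505, p(62)=1300156, p(63)=1505499, p(64)=1741630, p(65)=2012558, p(66)=2323520, p(67)=2679689, p(68)=3087735, p(69)=3554345, p(70)=4087968, p(71)=4697205, p(72)=5392783, p(73)=6185689, p(74)=7089500, p(75)=8118264, p(76)=9289091, p(77)=10619863, p(78)=12132164, p(79)=13848650, p(80)=15796476, p(81)=18004327, p(82)=20506255, p(83)=23338469, p(84)=26543660, p(85)=30167357, p(86)=34262962, p(87)=38887673, p(88)=44108109, p(89)=49995925, p(90)=56634173, p(91)=64112359, p(92)=72533807, p(93)=82010177, p(94)=92669720, p(95)=104651419, p(96)=118114304, p(97)=133230930, p(98)=150198136, p(99)=169229875, p(100)=190569292, p(101)=214481126, p(102)=241265379, p(103)=271248950, p(104)=304801365, p(105)=342325709, p(106)=384276336, p(107)=431149389, p(108)=483502844, p(109)=541946240, p(110)=607163746, p(111)=679903203, p(112)=761002156, p(113)=851376628, p(114)=952050665, p(115)=1064144451, p(116)=1188908248, p(117)=1327710076, p(118)=1482074143, p(119)=1653668665, p(120)=1844349560, p(121)=2056148051, p(122)=2291320912, p(123)=2552338241, p(124)=2841940500, p(125)=3163127352, p(126)=3519222692, p(127)=3913864295, p(128)=4351078600, p(129)=4835271870, p(130)=5371315400, p(131)=5964539504, p(132)=6620830889, p(133)=7346629512, p(134)=8149040695, p(135)=9035836076, p(136)=10015581680, p(137)=11097645016, p(138)=12292341831, p(139)=13610949895, p(140)=15065878135, p(141)=16670689208, p(142)=18440293320, p(143)=20390982757, p(144)=22540654445, p(145)=24908858009, p(146)=27517052599, p(147)=30388671978, p(148)=33549419497, p(149)=37027355200, p(150)=40853235313, p(151)=45060624582, p(152)=49686288421, p(153)=54770336324, p(154)=60356673280, p(155)=66493182097, p(156)=73232243759, p(157)=80630964769, p(158)=88751778802, p(159)=97662728555, p(160)=107438159466, p(161)=118159068427, p(162)=129913904637, p(163)=142798995930, p(164)=156919475295, p(165)=172389800255, p(166)=189334822579, p(167)=207890420102, p(168)=228204732751, p(169)=250438925115, p(170)=274768617130, p(171)=301384802048, p(172)=330495499613, p(173)=362326859895, p(174)=397125074750, p(175)=435157697830, p(176)=476715857290, p(177)=522115831195, p(178)=571701605655, p(179)=625846753120, p(180)=684957390936, p(181)=749474411781, p(182)=819876908323, p(183)=896684817527, p(184)=980462880430, p(185)=1071823774337, p(186)=1171432692373, p(187)=1280011042268, p(188)=1398341745571, p(189)=1527273599625, p(190)=1667727404093, p(191)=1820701100652.
Final step: p(192) = p(191) + p(190) - p(187) - p(185) + p(180) + p(177) - p(170) - p(166) + p(157) + p(152) - p(141) - p(135) + p(122) + p(115) - p(100) - p(92) + p(75) + p(66) - p(47) - p(37) + p(16) + p(5)
= 1820701100652 + 1667727404093 - 1280011042268 - 1071823774337 + 684957390936 + 522115831195 - 274768617130 - 189334822579 + 80630964769 + 49686288421 - 16670689208 - 9035836076 + 2291320912 + 1064144451 - 190569292 - 72533807 + 8118264 + 2323520 - 124754 - 21637 + 231 + 7
= 1987276856363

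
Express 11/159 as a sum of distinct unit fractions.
1/15 + 1/398 + 1/316410

Greedy algorithm:
11/159: ceiling(159/11) = 15, use 1/15
2/795: ceiling(795/2) = 398, use 1/398
1/316410: ceiling(316410/1) = 316410, use 1/316410
Result: 11/159 = 1/15 + 1/398 + 1/316410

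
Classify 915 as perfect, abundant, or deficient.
deficient

Proper divisors of 915: sum = 1 + 3 + 5 + 15 + 61 + 183 + 305 = 573
Since 573 < 915, 915 is deficient.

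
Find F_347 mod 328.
233

Matrix identity: Q^n = [[F_(n+1), F_n], [F_n, F_(n-1)]] with Q = [[1,1],[1,0]].
n = 347 = 101011011₂. Square-and-multiply, entries mod 328:
Q^1 = [[1,1],[1,0]]
Q^2 = (Q^1)² = [[2,1],[1,1]]
Q^5 = (Q^2)²·Q = [[8,5],[5,3]]
Q^10 = (Q^5)² = [[89,55],[55,34]]
Q^21 = (Q^10)²·Q = [[327,122],[122,205]]
Q^43 = (Q^21)²·Q = [[85,125],[125,288]]
Q^86 = (Q^43)² = [[218,49],[49,169]]
Q^173 = (Q^86)²·Q = [[8,69],[69,267]]
Q^347 = (Q^173)²·Q = [[184,233],[233,279]]
F_347 mod 328 = Q^347[0][1] = 233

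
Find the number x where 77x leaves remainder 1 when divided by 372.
29

gcd(77, 372) = 1, so the inverse exists.
Extended Euclidean algorithm on (372, 77):
372 = 4 × 77 + 64  ⟹  64 = (1)·372 + (-4)·77
77 = 1 × 64 + 13  ⟹  13 = (-1)·372 + (5)·77
64 = 4 × 13 + 12  ⟹  12 = (5)·372 + (-24)·77
13 = 1 × 12 + 1  ⟹  1 = (-6)·372 + (29)·77
So (29)·77 ≡ 1 (mod 372), i.e. 77^(-1) ≡ 29 (mod 372).
Check: 77 × 29 = 2233 ≡ 1 (mod 372)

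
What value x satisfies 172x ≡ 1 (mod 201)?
97

gcd(172, 201) = 1, so the inverse exists.
Extended Euclidean algorithm on (201, 172):
201 = 1 × 172 + 29  ⟹  29 = (1)·201 + (-1)·172
172 = 5 × 29 + 27  ⟹  27 = (-5)·201 + (6)·172
29 = 1 × 27 + 2  ⟹  2 = (6)·201 + (-7)·172
27 = 13 × 2 + 1  ⟹  1 = (-83)·201 + (97)·172
So (97)·172 ≡ 1 (mod 201), i.e. 172^(-1) ≡ 97 (mod 201).
Check: 172 × 97 = 16684 ≡ 1 (mod 201)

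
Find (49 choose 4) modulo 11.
5

Using Lucas' theorem:
Write n=49 and k=4 in base 11:
n in base 11: [4, 5]
k in base 11: [0, 4]
C(49,4) mod 11 = ∏ C(n_i, k_i) mod 11
Digit binomials (mod 11): C(4,0) = 1; C(5,4) = 5
Product: 1 × 5 = 5 ≡ 5 (mod 11)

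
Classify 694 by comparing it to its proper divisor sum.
deficient

Proper divisors of 694: sum = 1 + 2 + 347 = 350
Since 350 < 694, 694 is deficient.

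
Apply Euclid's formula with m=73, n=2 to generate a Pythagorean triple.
(5325, 292, 5333)

Euclid's formula: a = m² - n², b = 2mn, c = m² + n²
m = 73, n = 2
a = 73² - 2² = 5329 - 4 = 5325
b = 2 × 73 × 2 = 292
c = 73² + 2² = 5329 + 4 = 5333
Verification: 5325² + 292² = 28355625 + 85264 = 28440889 = 5333² ✓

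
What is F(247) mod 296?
37

Matrix identity: Q^n = [[F_(n+1), F_n], [F_n, F_(n-1)]] with Q = [[1,1],[1,0]].
n = 247 = 11110111₂. Square-and-multiply, entries mod 296:
Q^1 = [[1,1],[1,0]]
Q^3 = (Q^1)²·Q = [[3,2],[2,1]]
Q^7 = (Q^3)²·Q = [[21,13],[13,8]]
Q^15 = (Q^7)²·Q = [[99,18],[18,81]]
Q^30 = (Q^15)² = [[61,280],[280,77]]
Q^61 = (Q^30)²·Q = [[289,129],[129,160]]
Q^123 = (Q^61)²·Q = [[19,114],[114,201]]
Q^247 = (Q^123)²·Q = [[253,37],[37,216]]
F_247 mod 296 = Q^247[0][1] = 37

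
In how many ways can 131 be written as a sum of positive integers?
5964539504

p(n) counts ways to write n as a sum of positive integers (order ignored).
Euler's pentagonal recurrence: p(k) = p(k-1) + p(k-2) - p(k-5) - p(k-7) + p(k-12) + p(k-15) - ... (offsets j(3j∓1)/2, signs ++--, p(0)=1, p(<0)=0).
DP table for k = 0..130: p(0)=1, p(1)=1, p(2)=2, p(3)=3, p(4)=5, p(5)=7, p(6)=11, p(7)=15, p(8)=22, p(9)=30, p(10)=42, p(11)=56, p(12)=77, p(13)=101, p(14)=135, p(15)=176, p(16)=231, p(17)=297, p(18)=385, p(19)=490, p(20)=627, p(21)=792, p(22)=1002, p(23)=1255, p(24)=1575, p(25)=1958, p(26)=2436, p(27)=3010, p(28)=3718, p(29)=4565, p(30)=5604, p(31)=6842, p(32)=8349, p(33)=10143, p(34)=12310, p(35)=14883, p(36)=17977, p(37)=21637, p(38)=26015, p(39)=31185, p(40)=37338, p(41)=44583, p(42)=53174, p(43)=63261, p(44)=75175, p(45)=89134, p(46)=105558, p(47)=124754, p(48)=147273, p(49)=173525, p(50)=204226, p(51)=239943, p(52)=281589, p(53)=329931, p(54)=386155, p(55)=451276, p(56)=526823, p(57)=614154, p(58)=715220, p(59)=831820, p(60)=966467, p(61)=1121505, p(62)=1300156, p(63)=1505499, p(64)=1741630, p(65)=2012558, p(66)=2323520, p(67)=2679689, p(68)=3087735, p(69)=3554345, p(70)=4087968, p(71)=4697205, p(72)=5392783, p(73)=6185689, p(74)=7089500, p(75)=8118264, p(76)=9289091, p(77)=10619863, p(78)=12132164, p(79)=13848650, p(80)=15796476, p(81)=18004327, p(82)=20506255, p(83)=23338469, p(84)=26543660, p(85)=30167357, p(86)=34262962, p(87)=38887673, p(88)=44108109, p(89)=49995925, p(90)=56634173, p(91)=64112359, p(92)=72533807, p(93)=82010177, p(94)=92669720, p(95)=104651419, p(96)=118114304, p(97)=133230930, p(98)=150198136, p(99)=169229875, p(100)=190569292, p(101)=214481126, p(102)=241265379, p(103)=271248950, p(104)=304801365, p(105)=342325709, p(106)=384276336, p(107)=431149389, p(108)=483502844, p(109)=541946240, p(110)=607163746, p(111)=679903203, p(112)=761002156, p(113)=851376628, p(114)=952050665, p(115)=1064144451, p(116)=1188908248, p(117)=1327710076, p(118)=1482074143, p(119)=1653668665, p(120)=1844349560, p(121)=2056148051, p(122)=2291320912, p(123)=2552338241, p(124)=2841940500, p(125)=3163127352, p(126)=3519222692, p(127)=3913864295, p(128)=4351078600, p(129)=4835271870, p(130)=5371315400.
Final step: p(131) = p(130) + p(129) - p(126) - p(124) + p(119) + p(116) - p(109) - p(105) + p(96) + p(91) - p(80) - p(74) + p(61) + p(54) - p(39) - p(31) + p(14) + p(5)
= 5371315400 + 4835271870 - 3519222692 - 2841940500 + 1653668665 + 1188908248 - 541946240 - 342325709 + 118114304 + 64112359 - 15796476 - 7089500 + 1121505 + 386155 - 31185 - 6842 + 135 + 7
= 5964539504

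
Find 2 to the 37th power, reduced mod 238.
100

Repeated squaring. Binary of 37 = 100101.
2^1 ≡ 2 (mod 238); 2^2 ≡ 4 (mod 238); 2^4 ≡ 16 (mod 238); 2^8 ≡ 18 (mod 238); 2^16 ≡ 86 (mod 238); 2^32 ≡ 18 (mod 238)
2^37 = 2^1 × 2^4 × 2^32 ≡ 100 (mod 238)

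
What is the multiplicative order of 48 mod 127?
126

127 is prime, so ord(48) divides φ(127) = 126.
Divisors of 126: 1, 2, 3, 6, 7, 9, 14, 18, 21, 42, 63, 126.
Repeated squaring: 48^1 ≡ 48, 48^2 ≡ 18, 48^4 ≡ 70, 48^8 ≡ 74, 48^16 ≡ 15, 48^32 ≡ 98, 48^64 ≡ 79 (mod 127).
Test 48^d mod 127 for each divisor d in increasing order:
48^1 ≡ 48
48^2 ≡ 18
48^3 = 48^2·48^1 ≡ 102
48^6 = 48^4·48^2 ≡ 117
48^7 = 48^4·48^2·48^1 ≡ 28
48^9 = 48^8·48^1 ≡ 123
48^14 = 48^8·48^4·48^2 ≡ 22
48^18 = 48^16·48^2 ≡ 16
48^21 = 48^16·48^4·48^1 ≡ 108
48^42 = 48^32·48^8·48^2 ≡ 107
48^63 = 48^32·48^16·48^8·48^4·48^2·48^1 ≡ 126
48^126 = 48^64·48^32·48^16·48^8·48^4·48^2 ≡ 1  ← first divisor giving 1
The order is 126.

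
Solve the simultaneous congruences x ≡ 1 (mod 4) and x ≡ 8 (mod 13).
21

Using Chinese Remainder Theorem:
M = 4 × 13 = 52
M1 = 13, M2 = 4
y1 = 13^(-1) mod 4 = 1
y2 = 4^(-1) mod 13 = 10
x = (1×13×1 + 8×4×10) mod 52 = 21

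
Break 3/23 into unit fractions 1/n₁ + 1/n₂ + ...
1/8 + 1/184

Greedy algorithm:
3/23: ceiling(23/3) = 8, use 1/8
1/184: ceiling(184/1) = 184, use 1/184
Result: 3/23 = 1/8 + 1/184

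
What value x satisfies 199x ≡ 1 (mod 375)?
49

gcd(199, 375) = 1, so the inverse exists.
Extended Euclidean algorithm on (375, 199):
375 = 1 × 199 + 176  ⟹  176 = (1)·375 + (-1)·199
199 = 1 × 176 + 23  ⟹  23 = (-1)·375 + (2)·199
176 = 7 × 23 + 15  ⟹  15 = (8)·375 + (-15)·199
23 = 1 × 15 + 8  ⟹  8 = (-9)·375 + (17)·199
15 = 1 × 8 + 7  ⟹  7 = (17)·375 + (-32)·199
8 = 1 × 7 + 1  ⟹  1 = (-26)·375 + (49)·199
So (49)·199 ≡ 1 (mod 375), i.e. 199^(-1) ≡ 49 (mod 375).
Check: 199 × 49 = 9751 ≡ 1 (mod 375)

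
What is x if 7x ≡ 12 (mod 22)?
x ≡ 8 (mod 22)

gcd(7, 22) = 1, which divides 12, so solutions exist.
Find 7^(-1) mod 22 by the extended Euclidean algorithm:
22 = 3 × 7 + 1  ⟹  1 = (1)·22 + (-3)·7
So (-3)·7 ≡ 1 (mod 22), i.e. 7^(-1) ≡ -3 ≡ 19 (mod 22).
x ≡ 19 × 12 = 228 ≡ 8 (mod 22).
Check: 7 × 8 = 56 ≡ 12 (mod 22).
Unique solution: x ≡ 8 (mod 22)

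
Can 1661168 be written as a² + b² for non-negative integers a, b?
Not possible

Factorization: 1661168 = 2^4 × 47^3
By Fermat: n is sum of two squares iff every prime p ≡ 3 (mod 4) appears to even power.
Prime(s) ≡ 3 (mod 4) with odd exponent: [(47, 3)]
Therefore 1661168 cannot be expressed as a² + b².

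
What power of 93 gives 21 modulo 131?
48

Baby-step giant-step with step n = ⌈√131⌉ = 12.
Baby steps 93^j mod 131 (j:value) for j=0..11: 0:1, 1:93, 2:3, 3:17, 4:9, 5:51, 6:27, 7:22, 8:81, 9:66, 10:112, 11:67.
Giant-step multiplier: 93^(-12) ≡ 93^(130-12) = 93^118 ≡ 108 (mod 131).
Giant steps γ_i = 21·108^i mod 131: γ_0=21, γ_1=41, γ_2=105, γ_3=74, γ_4=1 (in table at j=0).
x = i·n + j = 4·12 + 0 = 48.
Check: 93^48 ≡ 21 (mod 131).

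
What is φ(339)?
224

339 = 3 × 113
φ(n) = n × ∏(1 - 1/p) for each prime p dividing n
φ(339) = 339 × (1 - 1/3) × (1 - 1/113) = 224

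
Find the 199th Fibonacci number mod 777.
706

Matrix identity: Q^n = [[F_(n+1), F_n], [F_n, F_(n-1)]] with Q = [[1,1],[1,0]].
n = 199 = 11000111₂. Square-and-multiply, entries mod 777:
Q^1 = [[1,1],[1,0]]
Q^3 = (Q^1)²·Q = [[3,2],[2,1]]
Q^6 = (Q^3)² = [[13,8],[8,5]]
Q^12 = (Q^6)² = [[233,144],[144,89]]
Q^24 = (Q^12)² = [[433,525],[525,685]]
Q^49 = (Q^24)²·Q = [[337,22],[22,315]]
Q^99 = (Q^49)²·Q = [[192,611],[611,358]]
Q^199 = (Q^99)²·Q = [[315,706],[706,386]]
F_199 mod 777 = Q^199[0][1] = 706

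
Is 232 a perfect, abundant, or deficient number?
deficient

Proper divisors of 232: sum = 1 + 2 + 4 + 8 + 29 + 58 + 116 = 218
Since 218 < 232, 232 is deficient.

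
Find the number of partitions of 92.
72533807

p(n) counts ways to write n as a sum of positive integers (order ignored).
Euler's pentagonal recurrence: p(k) = p(k-1) + p(k-2) - p(k-5) - p(k-7) + p(k-12) + p(k-15) - ... (offsets j(3j∓1)/2, signs ++--, p(0)=1, p(<0)=0).
DP table for k = 0..91: p(0)=1, p(1)=1, p(2)=2, p(3)=3, p(4)=5, p(5)=7, p(6)=11, p(7)=15, p(8)=22, p(9)=30, p(10)=42, p(11)=56, p(12)=77, p(13)=101, p(14)=135, p(15)=176, p(16)=231, p(17)=297, p(18)=385, p(19)=490, p(20)=627, p(21)=792, p(22)=1002, p(23)=1255, p(24)=1575, p(25)=1958, p(26)=2436, p(27)=3010, p(28)=3718, p(29)=4565, p(30)=5604, p(31)=6842, p(32)=8349, p(33)=10143, p(34)=12310, p(35)=14883, p(36)=17977, p(37)=21637, p(38)=26015, p(39)=31185, p(40)=37338, p(41)=44583, p(42)=53174, p(43)=63261, p(44)=75175, p(45)=89134, p(46)=105558, p(47)=124754, p(48)=147273, p(49)=173525, p(50)=204226, p(51)=239943, p(52)=281589, p(53)=329931, p(54)=386155, p(55)=451276, p(56)=526823, p(57)=614154, p(58)=715220, p(59)=831820, p(60)=966467, p(61)=1121505, p(62)=1300156, p(63)=1505499, p(64)=1741630, p(65)=2012558, p(66)=2323520, p(67)=2679689, p(68)=3087735, p(69)=3554345, p(70)=4087968, p(71)=4697205, p(72)=5392783, p(73)=6185689, p(74)=7089500, p(75)=8118264, p(76)=9289091, p(77)=10619863, p(78)=12132164, p(79)=13848650, p(80)=15796476, p(81)=18004327, p(82)=20506255, p(83)=23338469, p(84)=26543660, p(85)=30167357, p(86)=34262962, p(87)=38887673, p(88)=44108109, p(89)=49995925, p(90)=56634173, p(91)=64112359.
Final step: p(92) = p(91) + p(90) - p(87) - p(85) + p(80) + p(77) - p(70) - p(66) + p(57) + p(52) - p(41) - p(35) + p(22) + p(15) - p(0)
= 64112359 + 56634173 - 38887673 - 30167357 + 15796476 + 10619863 - 4087968 - 2323520 + 614154 + 281589 - 44583 - 14883 + 1002 + 176 - 1
= 72533807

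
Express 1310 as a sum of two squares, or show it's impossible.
Not possible

Factorization: 1310 = 2 × 5 × 131
By Fermat: n is sum of two squares iff every prime p ≡ 3 (mod 4) appears to even power.
Prime(s) ≡ 3 (mod 4) with odd exponent: [(131, 1)]
Therefore 1310 cannot be expressed as a² + b².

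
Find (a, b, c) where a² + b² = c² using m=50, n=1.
(2499, 100, 2501)

Euclid's formula: a = m² - n², b = 2mn, c = m² + n²
m = 50, n = 1
a = 50² - 1² = 2500 - 1 = 2499
b = 2 × 50 × 1 = 100
c = 50² + 1² = 2500 + 1 = 2501
Verification: 2499² + 100² = 6245001 + 10000 = 6255001 = 2501² ✓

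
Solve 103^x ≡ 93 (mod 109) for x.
66

Baby-step giant-step with step n = ⌈√109⌉ = 11.
Baby steps 103^j mod 109 (j:value) for j=0..10: 0:1, 1:103, 2:36, 3:2, 4:97, 5:72, 6:4, 7:85, 8:35, 9:8, 10:61.
Giant-step multiplier: 103^(-11) ≡ 103^(108-11) = 103^97 ≡ 95 (mod 109).
Giant steps γ_i = 93·95^i mod 109: γ_0=93, γ_1=6, γ_2=25, γ_3=86, γ_4=104, γ_5=70, γ_6=1 (in table at j=0).
x = i·n + j = 6·11 + 0 = 66.
Check: 103^66 ≡ 93 (mod 109).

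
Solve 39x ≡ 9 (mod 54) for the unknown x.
x ≡ 3 (mod 18)

gcd(39, 54) = 3, which divides 9, so solutions exist.
Divide through by 3: 13x ≡ 3 (mod 18).
Find 13^(-1) mod 18 by the extended Euclidean algorithm:
18 = 1 × 13 + 5  ⟹  5 = (1)·18 + (-1)·13
13 = 2 × 5 + 3  ⟹  3 = (-2)·18 + (3)·13
5 = 1 × 3 + 2  ⟹  2 = (3)·18 + (-4)·13
3 = 1 × 2 + 1  ⟹  1 = (-5)·18 + (7)·13
So (7)·13 ≡ 1 (mod 18), i.e. 13^(-1) ≡ 7 (mod 18).
x ≡ 7 × 3 = 21 ≡ 3 (mod 18).
Check: 39 × 3 = 117 ≡ 9 (mod 54).
x ≡ 3 (mod 18), giving 3 solutions mod 54.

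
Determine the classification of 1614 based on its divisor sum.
abundant

Proper divisors of 1614: sum = 1 + 2 + 3 + 6 + 269 + 538 + 807 = 1626
Since 1626 > 1614, 1614 is abundant.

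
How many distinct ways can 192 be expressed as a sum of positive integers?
1987276856363

p(n) counts ways to write n as a sum of positive integers (order ignored).
Euler's pentagonal recurrence: p(k) = p(k-1) + p(k-2) - p(k-5) - p(k-7) + p(k-12) + p(k-15) - ... (offsets j(3j∓1)/2, signs ++--, p(0)=1, p(<0)=0).
DP table for k = 0..191: p(0)=1, p(1)=1, p(2)=2, p(3)=3, p(4)=5, p(5)=7, p(6)=11, p(7)=15, p(8)=22, p(9)=30, p(10)=42, p(11)=56, p(12)=77, p(13)=101, p(14)=135, p(15)=176, p(16)=231, p(17)=297, p(18)=385, p(19)=490, p(20)=627, p(21)=792, p(22)=1002, p(23)=1255, p(24)=1575, p(25)=1958, p(26)=2436, p(27)=3010, p(28)=3718, p(29)=4565, p(30)=5604, p(31)=6842, p(32)=8349, p(33)=10143, p(34)=12310, p(35)=14883, p(36)=17977, p(37)=21637, p(38)=26015, p(39)=31185, p(40)=37338, p(41)=44583, p(42)=53174, p(43)=63261, p(44)=75175, p(45)=89134, p(46)=105558, p(47)=124754, p(48)=147273, p(49)=173525, p(50)=204226, p(51)=239943, p(52)=281589, p(53)=329931, p(54)=386155, p(55)=451276, p(56)=526823, p(57)=614154, p(58)=715220, p(59)=831820, p(60)=966467, p(61)=1121505, p(62)=1300156, p(63)=1505499, p(64)=1741630, p(65)=2012558, p(66)=2323520, p(67)=2679689, p(68)=3087735, p(69)=3554345, p(70)=4087968, p(71)=4697205, p(72)=5392783, p(73)=6185689, p(74)=7089500, p(75)=8118264, p(76)=9289091, p(77)=10619863, p(78)=12132164, p(79)=13848650, p(80)=15796476, p(81)=18004327, p(82)=20506255, p(83)=23338469, p(84)=26543660, p(85)=30167357, p(86)=34262962, p(87)=38887673, p(88)=44108109, p(89)=49995925, p(90)=56634173, p(91)=64112359, p(92)=72533807, p(93)=82010177, p(94)=92669720, p(95)=104651419, p(96)=118114304, p(97)=133230930, p(98)=150198136, p(99)=169229875, p(100)=190569292, p(101)=214481126, p(102)=241265379, p(103)=271248950, p(104)=304801365, p(105)=342325709, p(106)=384276336, p(107)=431149389, p(108)=483502844, p(109)=541946240, p(110)=607163746, p(111)=679903203, p(112)=761002156, p(113)=851376628, p(114)=952050665, p(115)=1064144451, p(116)=1188908248, p(117)=1327710076, p(118)=1482074143, p(119)=1653668665, p(120)=1844349560, p(121)=2056148051, p(122)=2291320912, p(123)=2552338241, p(124)=2841940500, p(125)=3163127352, p(126)=3519222692, p(127)=3913864295, p(128)=4351078600, p(129)=4835271870, p(130)=5371315400, p(131)=5964539504, p(132)=6620830889, p(133)=7346629512, p(134)=8149040695, p(135)=9035836076, p(136)=10015581680, p(137)=11097645016, p(138)=12292341831, p(139)=13610949895, p(140)=15065878135, p(141)=16670689208, p(142)=18440293320, p(143)=20390982757, p(144)=22540654445, p(145)=24908858009, p(146)=27517052599, p(147)=30388671978, p(148)=33549419497, p(149)=37027355200, p(150)=40853235313, p(151)=45060624582, p(152)=49686288421, p(153)=54770336324, p(154)=60356673280, p(155)=66493182097, p(156)=73232243759, p(157)=80630964769, p(158)=88751778802, p(159)=97662728555, p(160)=107438159466, p(161)=118159068427, p(162)=129913904637, p(163)=142798995930, p(164)=156919475295, p(165)=172389800255, p(166)=189334822579, p(167)=207890420102, p(168)=228204732751, p(169)=250438925115, p(170)=274768617130, p(171)=301384802048, p(172)=330495499613, p(173)=362326859895, p(174)=397125074750, p(175)=435157697830, p(176)=476715857290, p(177)=522115831195, p(178)=571701605655, p(179)=625846753120, p(180)=684957390936, p(181)=749474411781, p(182)=819876908323, p(183)=896684817527, p(184)=980462880430, p(185)=1071823774337, p(186)=1171432692373, p(187)=1280011042268, p(188)=1398341745571, p(189)=1527273599625, p(190)=1667727404093, p(191)=1820701100652.
Final step: p(192) = p(191) + p(190) - p(187) - p(185) + p(180) + p(177) - p(170) - p(166) + p(157) + p(152) - p(141) - p(135) + p(122) + p(115) - p(100) - p(92) + p(75) + p(66) - p(47) - p(37) + p(16) + p(5)
= 1820701100652 + 1667727404093 - 1280011042268 - 1071823774337 + 684957390936 + 522115831195 - 274768617130 - 189334822579 + 80630964769 + 49686288421 - 16670689208 - 9035836076 + 2291320912 + 1064144451 - 190569292 - 72533807 + 8118264 + 2323520 - 124754 - 21637 + 231 + 7
= 1987276856363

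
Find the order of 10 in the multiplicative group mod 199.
99

199 is prime, so ord(10) divides φ(199) = 198.
Divisors of 198: 1, 2, 3, 6, 9, 11, 18, 22, 33, 66, 99, 198.
Repeated squaring: 10^1 ≡ 10, 10^2 ≡ 100, 10^4 ≡ 50, 10^8 ≡ 112, 10^16 ≡ 7, 10^32 ≡ 49, 10^64 ≡ 13, 10^128 ≡ 169 (mod 199).
Test 10^d mod 199 for each divisor d in increasing order:
10^1 ≡ 10
10^2 ≡ 100
10^3 = 10^2·10^1 ≡ 5
10^6 = 10^4·10^2 ≡ 25
10^9 = 10^8·10^1 ≡ 125
10^11 = 10^8·10^2·10^1 ≡ 162
10^18 = 10^16·10^2 ≡ 103
10^22 = 10^16·10^4·10^2 ≡ 175
10^33 = 10^32·10^1 ≡ 92
10^66 = 10^64·10^2 ≡ 106
10^99 = 10^64·10^32·10^2·10^1 ≡ 1  ← first divisor giving 1
The order is 99.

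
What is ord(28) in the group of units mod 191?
190

191 is prime, so ord(28) divides φ(191) = 190.
Divisors of 190: 1, 2, 5, 10, 19, 38, 95, 190.
Repeated squaring: 28^1 ≡ 28, 28^2 ≡ 20, 28^4 ≡ 18, 28^8 ≡ 133, 28^16 ≡ 117, 28^32 ≡ 128, 28^64 ≡ 149, 28^128 ≡ 45 (mod 191).
Test 28^d mod 191 for each divisor d in increasing order:
28^1 ≡ 28
28^2 ≡ 20
28^5 = 28^4·28^1 ≡ 122
28^10 = 28^8·28^2 ≡ 177
28^19 = 28^16·28^2·28^1 ≡ 7
28^38 = 28^32·28^4·28^2 ≡ 49
28^95 = 28^64·28^16·28^8·28^4·28^2·28^1 ≡ 190
28^190 = 28^128·28^32·28^16·28^8·28^4·28^2 ≡ 1  ← first divisor giving 1
The order is 190.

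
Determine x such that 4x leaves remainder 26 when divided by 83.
x ≡ 48 (mod 83)

gcd(4, 83) = 1, which divides 26, so solutions exist.
Find 4^(-1) mod 83 by the extended Euclidean algorithm:
83 = 20 × 4 + 3  ⟹  3 = (1)·83 + (-20)·4
4 = 1 × 3 + 1  ⟹  1 = (-1)·83 + (21)·4
So (21)·4 ≡ 1 (mod 83), i.e. 4^(-1) ≡ 21 (mod 83).
x ≡ 21 × 26 = 546 ≡ 48 (mod 83).
Check: 4 × 48 = 192 ≡ 26 (mod 83).
Unique solution: x ≡ 48 (mod 83)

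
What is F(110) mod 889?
552

Matrix identity: Q^n = [[F_(n+1), F_n], [F_n, F_(n-1)]] with Q = [[1,1],[1,0]].
n = 110 = 1101110₂. Square-and-multiply, entries mod 889:
Q^1 = [[1,1],[1,0]]
Q^3 = (Q^1)²·Q = [[3,2],[2,1]]
Q^6 = (Q^3)² = [[13,8],[8,5]]
Q^13 = (Q^6)²·Q = [[377,233],[233,144]]
Q^27 = (Q^13)²·Q = [[438,838],[838,489]]
Q^55 = (Q^27)²·Q = [[483,643],[643,729]]
Q^110 = (Q^55)² = [[435,552],[552,772]]
F_110 mod 889 = Q^110[0][1] = 552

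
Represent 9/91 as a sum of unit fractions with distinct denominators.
1/11 + 1/126 + 1/18018

Greedy algorithm:
9/91: ceiling(91/9) = 11, use 1/11
8/1001: ceiling(1001/8) = 126, use 1/126
1/18018: ceiling(18018/1) = 18018, use 1/18018
Result: 9/91 = 1/11 + 1/126 + 1/18018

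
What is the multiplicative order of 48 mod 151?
150

151 is prime, so ord(48) divides φ(151) = 150.
Divisors of 150: 1, 2, 3, 5, 6, 10, 15, 25, 30, 50, 75, 150.
Repeated squaring: 48^1 ≡ 48, 48^2 ≡ 39, 48^4 ≡ 11, 48^8 ≡ 121, 48^16 ≡ 145, 48^32 ≡ 36, 48^64 ≡ 88, 48^128 ≡ 43 (mod 151).
Test 48^d mod 151 for each divisor d in increasing order:
48^1 ≡ 48
48^2 ≡ 39
48^3 = 48^2·48^1 ≡ 60
48^5 = 48^4·48^1 ≡ 75
48^6 = 48^4·48^2 ≡ 127
48^10 = 48^8·48^2 ≡ 38
48^15 = 48^8·48^4·48^2·48^1 ≡ 132
48^25 = 48^16·48^8·48^1 ≡ 33
48^30 = 48^16·48^8·48^4·48^2 ≡ 59
48^50 = 48^32·48^16·48^2 ≡ 32
48^75 = 48^64·48^8·48^2·48^1 ≡ 150
48^150 = 48^128·48^16·48^4·48^2 ≡ 1  ← first divisor giving 1
The order is 150.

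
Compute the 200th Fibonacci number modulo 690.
435

Matrix identity: Q^n = [[F_(n+1), F_n], [F_n, F_(n-1)]] with Q = [[1,1],[1,0]].
n = 200 = 11001000₂. Square-and-multiply, entries mod 690:
Q^1 = [[1,1],[1,0]]
Q^3 = (Q^1)²·Q = [[3,2],[2,1]]
Q^6 = (Q^3)² = [[13,8],[8,5]]
Q^12 = (Q^6)² = [[233,144],[144,89]]
Q^25 = (Q^12)²·Q = [[643,505],[505,138]]
Q^50 = (Q^25)² = [[554,415],[415,139]]
Q^100 = (Q^50)² = [[281,555],[555,416]]
Q^200 = (Q^100)² = [[586,435],[435,151]]
F_200 mod 690 = Q^200[0][1] = 435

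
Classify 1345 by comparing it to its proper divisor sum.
deficient

Proper divisors of 1345: sum = 1 + 5 + 269 = 275
Since 275 < 1345, 1345 is deficient.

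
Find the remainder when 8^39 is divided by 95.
37

Repeated squaring. Binary of 39 = 100111.
8^1 ≡ 8 (mod 95); 8^2 ≡ 64 (mod 95); 8^4 ≡ 11 (mod 95); 8^8 ≡ 26 (mod 95); 8^16 ≡ 11 (mod 95); 8^32 ≡ 26 (mod 95)
8^39 = 8^1 × 8^2 × 8^4 × 8^32 ≡ 37 (mod 95)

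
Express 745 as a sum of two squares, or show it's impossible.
4² + 27² (a=4, b=27)

Factorization: 745 = 5 × 149
By Fermat: n is sum of two squares iff every prime p ≡ 3 (mod 4) appears to even power.
All primes ≡ 3 (mod 4) appear to even power.
Search a = 0, 1, 2, … for 745 - a² a perfect square: first hit at a = 4: 745 - 16 = 729 = 27².
745 = 4² + 27² = 16 + 729 ✓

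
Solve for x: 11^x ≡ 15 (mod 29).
19

Baby-step giant-step with step n = ⌈√29⌉ = 6.
Baby steps 11^j mod 29 (j:value) for j=0..5: 0:1, 1:11, 2:5, 3:26, 4:25, 5:14.
Giant-step multiplier: 11^(-6) ≡ 11^(28-6) = 11^22 ≡ 13 (mod 29).
Giant steps γ_i = 15·13^i mod 29: γ_0=15, γ_1=21, γ_2=12, γ_3=11 (in table at j=1).
x = i·n + j = 3·6 + 1 = 19.
Check: 11^19 ≡ 15 (mod 29).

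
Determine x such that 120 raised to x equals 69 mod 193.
66

Baby-step giant-step with step n = ⌈√193⌉ = 14.
Baby steps 120^j mod 193 (j:value) for j=0..13: 0:1, 1:120, 2:118, 3:71, 4:28, 5:79, 6:23, 7:58, 8:12, 9:89, 10:65, 11:80, 12:143, 13:176.
Giant-step multiplier: 120^(-14) ≡ 120^(192-14) = 120^178 ≡ 100 (mod 193).
Giant steps γ_i = 69·100^i mod 193: γ_0=69, γ_1=145, γ_2=25, γ_3=184, γ_4=65 (in table at j=10).
x = i·n + j = 4·14 + 10 = 66.
Check: 120^66 ≡ 69 (mod 193).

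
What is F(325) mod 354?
101

Matrix identity: Q^n = [[F_(n+1), F_n], [F_n, F_(n-1)]] with Q = [[1,1],[1,0]].
n = 325 = 101000101₂. Square-and-multiply, entries mod 354:
Q^1 = [[1,1],[1,0]]
Q^2 = (Q^1)² = [[2,1],[1,1]]
Q^5 = (Q^2)²·Q = [[8,5],[5,3]]
Q^10 = (Q^5)² = [[89,55],[55,34]]
Q^20 = (Q^10)² = [[326,39],[39,287]]
Q^40 = (Q^20)² = [[181,189],[189,346]]
Q^81 = (Q^40)²·Q = [[289,160],[160,129]]
Q^162 = (Q^81)² = [[89,328],[328,115]]
Q^325 = (Q^162)²·Q = [[107,101],[101,6]]
F_325 mod 354 = Q^325[0][1] = 101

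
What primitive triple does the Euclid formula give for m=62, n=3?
(3835, 372, 3853)

Euclid's formula: a = m² - n², b = 2mn, c = m² + n²
m = 62, n = 3
a = 62² - 3² = 3844 - 9 = 3835
b = 2 × 62 × 3 = 372
c = 62² + 3² = 3844 + 9 = 3853
Verification: 3835² + 372² = 14707225 + 138384 = 14845609 = 3853² ✓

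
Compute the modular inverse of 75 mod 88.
27

gcd(75, 88) = 1, so the inverse exists.
Extended Euclidean algorithm on (88, 75):
88 = 1 × 75 + 13  ⟹  13 = (1)·88 + (-1)·75
75 = 5 × 13 + 10  ⟹  10 = (-5)·88 + (6)·75
13 = 1 × 10 + 3  ⟹  3 = (6)·88 + (-7)·75
10 = 3 × 3 + 1  ⟹  1 = (-23)·88 + (27)·75
So (27)·75 ≡ 1 (mod 88), i.e. 75^(-1) ≡ 27 (mod 88).
Check: 75 × 27 = 2025 ≡ 1 (mod 88)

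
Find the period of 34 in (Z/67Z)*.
66

67 is prime, so ord(34) divides φ(67) = 66.
Divisors of 66: 1, 2, 3, 6, 11, 22, 33, 66.
Repeated squaring: 34^1 ≡ 34, 34^2 ≡ 17, 34^4 ≡ 21, 34^8 ≡ 39, 34^16 ≡ 47, 34^32 ≡ 65, 34^64 ≡ 4 (mod 67).
Test 34^d mod 67 for each divisor d in increasing order:
34^1 ≡ 34
34^2 ≡ 17
34^3 = 34^2·34^1 ≡ 42
34^6 = 34^4·34^2 ≡ 22
34^11 = 34^8·34^2·34^1 ≡ 30
34^22 = 34^16·34^4·34^2 ≡ 29
34^33 = 34^32·34^1 ≡ 66
34^66 = 34^64·34^2 ≡ 1  ← first divisor giving 1
The order is 66.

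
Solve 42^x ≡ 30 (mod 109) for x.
73

Baby-step giant-step with step n = ⌈√109⌉ = 11.
Baby steps 42^j mod 109 (j:value) for j=0..10: 0:1, 1:42, 2:20, 3:77, 4:73, 5:14, 6:43, 7:62, 8:97, 9:41, 10:87.
Giant-step multiplier: 42^(-11) ≡ 42^(108-11) = 42^97 ≡ 44 (mod 109).
Giant steps γ_i = 30·44^i mod 109: γ_0=30, γ_1=12, γ_2=92, γ_3=15, γ_4=6, γ_5=46, γ_6=62 (in table at j=7).
x = i·n + j = 6·11 + 7 = 73.
Check: 42^73 ≡ 30 (mod 109).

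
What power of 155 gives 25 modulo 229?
208

Baby-step giant-step with step n = ⌈√229⌉ = 16.
Baby steps 155^j mod 229 (j:value) for j=0..15: 0:1, 1:155, 2:209, 3:106, 4:171, 5:170, 6:15, 7:35, 8:158, 9:216, 10:46, 11:31, 12:225, 13:67, 14:80, 15:34.
Giant-step multiplier: 155^(-16) ≡ 155^(228-16) = 155^212 ≡ 153 (mod 229).
Giant steps γ_i = 25·153^i mod 229: γ_0=25, γ_1=161, γ_2=130, γ_3=196, γ_4=218, γ_5=149, γ_6=126, γ_7=42, γ_8=14, γ_9=81, γ_10=27, γ_11=9, γ_12=3, γ_13=1 (in table at j=0).
x = i·n + j = 13·16 + 0 = 208.
Check: 155^208 ≡ 25 (mod 229).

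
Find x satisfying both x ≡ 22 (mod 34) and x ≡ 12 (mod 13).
90

Using Chinese Remainder Theorem:
M = 34 × 13 = 442
M1 = 13, M2 = 34
y1 = 13^(-1) mod 34 = 21
y2 = 34^(-1) mod 13 = 5
x = (22×13×21 + 12×34×5) mod 442 = 90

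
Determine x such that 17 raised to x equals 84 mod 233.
177

Baby-step giant-step with step n = ⌈√233⌉ = 16.
Baby steps 17^j mod 233 (j:value) for j=0..15: 0:1, 1:17, 2:56, 3:20, 4:107, 5:188, 6:167, 7:43, 8:32, 9:78, 10:161, 11:174, 12:162, 13:191, 14:218, 15:211.
Giant-step multiplier: 17^(-16) ≡ 17^(232-16) = 17^216 ≡ 38 (mod 233).
Giant steps γ_i = 84·38^i mod 233: γ_0=84, γ_1=163, γ_2=136, γ_3=42, γ_4=198, γ_5=68, γ_6=21, γ_7=99, γ_8=34, γ_9=127, γ_10=166, γ_11=17 (in table at j=1).
x = i·n + j = 11·16 + 1 = 177.
Check: 17^177 ≡ 84 (mod 233).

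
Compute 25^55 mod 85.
15

Repeated squaring. Binary of 55 = 110111.
25^1 ≡ 25 (mod 85); 25^2 ≡ 30 (mod 85); 25^4 ≡ 50 (mod 85); 25^8 ≡ 35 (mod 85); 25^16 ≡ 35 (mod 85); 25^32 ≡ 35 (mod 85)
25^55 = 25^1 × 25^2 × 25^4 × 25^16 × 25^32 ≡ 15 (mod 85)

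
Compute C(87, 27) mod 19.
14

Using Lucas' theorem:
Write n=87 and k=27 in base 19:
n in base 19: [4, 11]
k in base 19: [1, 8]
C(87,27) mod 19 = ∏ C(n_i, k_i) mod 19
Digit binomials (mod 19): C(4,1) = 4; C(11,8) = 165 ≡ 13
Product: 4 × 13 = 52 ≡ 14 (mod 19)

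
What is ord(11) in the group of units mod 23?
22

23 is prime, so ord(11) divides φ(23) = 22.
Divisors of 22: 1, 2, 11, 22.
Repeated squaring: 11^1 ≡ 11, 11^2 ≡ 6, 11^4 ≡ 13, 11^8 ≡ 8, 11^16 ≡ 18 (mod 23).
Test 11^d mod 23 for each divisor d in increasing order:
11^1 ≡ 11
11^2 ≡ 6
11^11 = 11^8·11^2·11^1 ≡ 22
11^22 = 11^16·11^4·11^2 ≡ 1  ← first divisor giving 1
The order is 22.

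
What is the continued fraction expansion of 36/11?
[3; 3, 1, 2]

Euclidean algorithm steps:
36 = 3 × 11 + 3
11 = 3 × 3 + 2
3 = 1 × 2 + 1
2 = 2 × 1 + 0
Continued fraction: [3; 3, 1, 2]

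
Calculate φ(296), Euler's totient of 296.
144

296 = 2^3 × 37
φ(n) = n × ∏(1 - 1/p) for each prime p dividing n
φ(296) = 296 × (1 - 1/2) × (1 - 1/37) = 144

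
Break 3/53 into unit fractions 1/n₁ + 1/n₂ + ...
1/18 + 1/954

Greedy algorithm:
3/53: ceiling(53/3) = 18, use 1/18
1/954: ceiling(954/1) = 954, use 1/954
Result: 3/53 = 1/18 + 1/954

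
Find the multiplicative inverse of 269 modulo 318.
305

gcd(269, 318) = 1, so the inverse exists.
Extended Euclidean algorithm on (318, 269):
318 = 1 × 269 + 49  ⟹  49 = (1)·318 + (-1)·269
269 = 5 × 49 + 24  ⟹  24 = (-5)·318 + (6)·269
49 = 2 × 24 + 1  ⟹  1 = (11)·318 + (-13)·269
So (-13)·269 ≡ 1 (mod 318), i.e. 269^(-1) ≡ -13 ≡ 305 (mod 318).
Check: 269 × 305 = 82045 ≡ 1 (mod 318)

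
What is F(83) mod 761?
472

Matrix identity: Q^n = [[F_(n+1), F_n], [F_n, F_(n-1)]] with Q = [[1,1],[1,0]].
n = 83 = 1010011₂. Square-and-multiply, entries mod 761:
Q^1 = [[1,1],[1,0]]
Q^2 = (Q^1)² = [[2,1],[1,1]]
Q^5 = (Q^2)²·Q = [[8,5],[5,3]]
Q^10 = (Q^5)² = [[89,55],[55,34]]
Q^20 = (Q^10)² = [[292,677],[677,376]]
Q^41 = (Q^20)²·Q = [[441,239],[239,202]]
Q^83 = (Q^41)²·Q = [[427,472],[472,716]]
F_83 mod 761 = Q^83[0][1] = 472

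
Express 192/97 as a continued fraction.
[1; 1, 47, 2]

Euclidean algorithm steps:
192 = 1 × 97 + 95
97 = 1 × 95 + 2
95 = 47 × 2 + 1
2 = 2 × 1 + 0
Continued fraction: [1; 1, 47, 2]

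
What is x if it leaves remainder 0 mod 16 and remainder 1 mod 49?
736

Using Chinese Remainder Theorem:
M = 16 × 49 = 784
M1 = 49, M2 = 16
y1 = 49^(-1) mod 16 = 1
y2 = 16^(-1) mod 49 = 46
x = (0×49×1 + 1×16×46) mod 784 = 736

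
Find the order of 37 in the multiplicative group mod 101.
25

101 is prime, so ord(37) divides φ(101) = 100.
Divisors of 100: 1, 2, 4, 5, 10, 20, 25, 50, 100.
Repeated squaring: 37^1 ≡ 37, 37^2 ≡ 56, 37^4 ≡ 5, 37^8 ≡ 25, 37^16 ≡ 19, 37^32 ≡ 58, 37^64 ≡ 31 (mod 101).
Test 37^d mod 101 for each divisor d in increasing order:
37^1 ≡ 37
37^2 ≡ 56
37^4 ≡ 5
37^5 = 37^4·37^1 ≡ 84
37^10 = 37^8·37^2 ≡ 87
37^20 = 37^16·37^4 ≡ 95
37^25 = 37^16·37^8·37^1 ≡ 1  ← first divisor giving 1
The order is 25.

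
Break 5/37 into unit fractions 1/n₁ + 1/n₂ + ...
1/8 + 1/99 + 1/29304

Greedy algorithm:
5/37: ceiling(37/5) = 8, use 1/8
3/296: ceiling(296/3) = 99, use 1/99
1/29304: ceiling(29304/1) = 29304, use 1/29304
Result: 5/37 = 1/8 + 1/99 + 1/29304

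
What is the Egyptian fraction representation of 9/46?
1/6 + 1/35 + 1/2415

Greedy algorithm:
9/46: ceiling(46/9) = 6, use 1/6
2/69: ceiling(69/2) = 35, use 1/35
1/2415: ceiling(2415/1) = 2415, use 1/2415
Result: 9/46 = 1/6 + 1/35 + 1/2415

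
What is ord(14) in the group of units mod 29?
28

29 is prime, so ord(14) divides φ(29) = 28.
Divisors of 28: 1, 2, 4, 7, 14, 28.
Repeated squaring: 14^1 ≡ 14, 14^2 ≡ 22, 14^4 ≡ 20, 14^8 ≡ 23, 14^16 ≡ 7 (mod 29).
Test 14^d mod 29 for each divisor d in increasing order:
14^1 ≡ 14
14^2 ≡ 22
14^4 ≡ 20
14^7 = 14^4·14^2·14^1 ≡ 12
14^14 = 14^8·14^4·14^2 ≡ 28
14^28 = 14^16·14^8·14^4 ≡ 1  ← first divisor giving 1
The order is 28.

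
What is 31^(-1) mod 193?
137

gcd(31, 193) = 1, so the inverse exists.
Extended Euclidean algorithm on (193, 31):
193 = 6 × 31 + 7  ⟹  7 = (1)·193 + (-6)·31
31 = 4 × 7 + 3  ⟹  3 = (-4)·193 + (25)·31
7 = 2 × 3 + 1  ⟹  1 = (9)·193 + (-56)·31
So (-56)·31 ≡ 1 (mod 193), i.e. 31^(-1) ≡ -56 ≡ 137 (mod 193).
Check: 31 × 137 = 4247 ≡ 1 (mod 193)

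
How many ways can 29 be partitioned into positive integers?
4565

p(n) counts ways to write n as a sum of positive integers (order ignored).
Euler's pentagonal recurrence: p(k) = p(k-1) + p(k-2) - p(k-5) - p(k-7) + p(k-12) + p(k-15) - ... (offsets j(3j∓1)/2, signs ++--, p(0)=1, p(<0)=0).
DP table for k = 0..28: p(0)=1, p(1)=1, p(2)=2, p(3)=3, p(4)=5, p(5)=7, p(6)=11, p(7)=15, p(8)=22, p(9)=30, p(10)=42, p(11)=56, p(12)=77, p(13)=101, p(14)=135, p(15)=176, p(16)=231, p(17)=297, p(18)=385, p(19)=490, p(20)=627, p(21)=792, p(22)=1002, p(23)=1255, p(24)=1575, p(25)=1958, p(26)=2436, p(27)=3010, p(28)=3718.
Final step: p(29) = p(28) + p(27) - p(24) - p(22) + p(17) + p(14) - p(7) - p(3)
= 3718 + 3010 - 1575 - 1002 + 297 + 135 - 15 - 3
= 4565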